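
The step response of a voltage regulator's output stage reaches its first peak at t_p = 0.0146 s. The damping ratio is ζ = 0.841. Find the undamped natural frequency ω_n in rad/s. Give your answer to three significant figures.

Peak time t_p = π/ω_d, so ω_d = π/t_p = π/0.0146 = 215 rad/s.
ω_n = ω_d/√(1−ζ²) = 215/√0.293 = 398 rad/s.

ω_n ≈ 398 rad/s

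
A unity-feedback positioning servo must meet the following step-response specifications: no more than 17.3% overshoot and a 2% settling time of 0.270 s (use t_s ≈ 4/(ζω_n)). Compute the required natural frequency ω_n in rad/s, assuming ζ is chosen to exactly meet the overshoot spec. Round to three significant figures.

ζ = −ln(OS)/√(π² + (ln OS)²). With OS = 0.173, ln OS = −1.754 and ζ = 1.754/3.598 = 0.488.
Then ω_n = 4/(ζ t_s) = 4/(0.488 × 0.270) = 30.4 rad/s.

ω_n ≈ 30.4 rad/s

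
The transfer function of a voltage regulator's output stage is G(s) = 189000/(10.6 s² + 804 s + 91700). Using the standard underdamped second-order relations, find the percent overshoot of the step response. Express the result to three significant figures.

Dividing through by 10.6: denominator becomes s² + 75.85 s + 8651.
So ω_n = √8651 = 93.0 rad/s and ζ = 75.85/(2·93.0) = 0.408.
%OS = 100·exp(−πζ/√(1−ζ²)) = 24.6%.

%OS ≈ 24.6%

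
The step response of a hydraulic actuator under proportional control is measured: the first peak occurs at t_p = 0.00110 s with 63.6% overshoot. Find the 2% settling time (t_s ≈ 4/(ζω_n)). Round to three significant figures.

From the overshoot, ζ = −ln(OS)/√(π²+ln²(OS)) = 0.143.
From t_p = π/ω_d, ω_d = π/0.00110 = 2860 rad/s, so ω_n = ω_d/√(1−ζ²) = 2890 rad/s.
t_s ≈ 4/(ζω_n) = 4/(0.143·2890) = 0.00972 s.

t_s ≈ 0.00972 s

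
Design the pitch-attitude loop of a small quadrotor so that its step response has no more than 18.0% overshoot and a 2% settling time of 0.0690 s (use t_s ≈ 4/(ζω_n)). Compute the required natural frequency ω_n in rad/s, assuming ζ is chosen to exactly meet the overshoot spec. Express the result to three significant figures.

From %OS = 100·exp(−πζ/√(1−ζ²)), invert to get ζ = −ln(OS)/√(π² + ln²(OS)) with OS = 0.180.
−ln 0.180 = 1.715, so ζ = 1.715/√(π² + 2.941) = 0.479.
Then ω_n = 4/(ζ t_s) = 4/(0.479 × 0.0690) = 121 rad/s.

ω_n ≈ 121 rad/s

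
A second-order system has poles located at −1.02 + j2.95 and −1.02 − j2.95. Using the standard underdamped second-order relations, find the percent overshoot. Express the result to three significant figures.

With σ = 1.02, ω_d = 2.95: ω_n = √(σ²+ω_d²) = 3.12 rad/s, ζ = σ/ω_n = 0.327.
%OS = 100 e^{−πζ/√(1−ζ²)} with ζ = 0.327 gives 33.7%.

%OS ≈ 33.7%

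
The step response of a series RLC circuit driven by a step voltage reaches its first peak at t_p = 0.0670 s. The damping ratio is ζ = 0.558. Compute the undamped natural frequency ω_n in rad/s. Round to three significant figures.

ω_n ≈ 56.5 rad/s

Peak time t_p = π/ω_d, so ω_d = π/t_p = π/0.0670 = 46.9 rad/s.
ω_n = ω_d/√(1−ζ²) = 46.9/√0.689 = 56.5 rad/s.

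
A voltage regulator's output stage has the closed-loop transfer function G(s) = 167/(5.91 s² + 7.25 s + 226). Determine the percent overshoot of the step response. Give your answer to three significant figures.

Dividing through by 5.91: denominator becomes s² + 1.227 s + 38.24.
So ω_n = √38.24 = 6.18 rad/s and ζ = 1.227/(2·6.18) = 0.0992.
Overshoot: exp(−π·0.0992/√(1−0.0992²)) = 0.731, i.e. 73.1%.

%OS ≈ 73.1%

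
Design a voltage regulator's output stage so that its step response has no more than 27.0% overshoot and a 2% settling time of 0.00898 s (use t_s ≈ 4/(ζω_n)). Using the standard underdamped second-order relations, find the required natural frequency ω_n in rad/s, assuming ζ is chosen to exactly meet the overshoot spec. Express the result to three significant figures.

Inverting the overshoot relation: ζ = |ln 0.270|/√(π² + ln²0.270) = 0.385.
Then ω_n = 4/(ζ t_s) = 4/(0.385 × 0.00898) = 1160 rad/s.

ω_n ≈ 1160 rad/s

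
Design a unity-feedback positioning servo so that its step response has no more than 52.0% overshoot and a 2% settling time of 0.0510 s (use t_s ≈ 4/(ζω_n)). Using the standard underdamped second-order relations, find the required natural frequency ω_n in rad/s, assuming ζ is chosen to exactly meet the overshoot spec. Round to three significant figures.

From %OS = 100·exp(−πζ/√(1−ζ²)), invert to get ζ = −ln(OS)/√(π² + ln²(OS)) with OS = 0.520.
−ln 0.520 = 0.6539, so ζ = 0.6539/√(π² + 0.4276) = 0.204.
Then ω_n = 4/(ζ t_s) = 4/(0.204 × 0.0510) = 385 rad/s.

ω_n ≈ 385 rad/s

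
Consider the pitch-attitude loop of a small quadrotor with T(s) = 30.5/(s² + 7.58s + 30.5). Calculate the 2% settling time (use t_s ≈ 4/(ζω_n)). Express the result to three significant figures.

t_s ≈ 1.06 s

Matching coefficients with s² + 2ζω_n s + ω_n² gives ω_n² = 30.5 ⇒ ω_n = 5.52 rad/s, and ζ = 7.58/(2ω_n) = 0.686.
t_s ≈ 4/(ζω_n) = 4/(0.686·5.52) = 1.06 s.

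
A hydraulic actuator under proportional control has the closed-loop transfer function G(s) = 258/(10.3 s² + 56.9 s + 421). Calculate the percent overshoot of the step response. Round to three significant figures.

%OS ≈ 22.2%

Dividing through by 10.3: denominator becomes s² + 5.524 s + 40.87.
So ω_n = √40.87 = 6.39 rad/s and ζ = 5.524/(2·6.39) = 0.432.
Overshoot: exp(−π·0.432/√(1−0.432²)) = 0.222, i.e. 22.2%.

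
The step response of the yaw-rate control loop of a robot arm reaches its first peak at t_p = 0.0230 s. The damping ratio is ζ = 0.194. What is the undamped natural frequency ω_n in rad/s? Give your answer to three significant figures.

ω_n ≈ 139 rad/s

Peak time t_p = π/ω_d, so ω_d = π/t_p = π/0.0230 = 137 rad/s.
ω_n = ω_d/√(1−ζ²) = 137/√0.962 = 139 rad/s.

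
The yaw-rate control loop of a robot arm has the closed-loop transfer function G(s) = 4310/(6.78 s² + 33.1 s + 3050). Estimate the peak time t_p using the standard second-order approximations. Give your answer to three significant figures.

Dividing through by 6.78: denominator becomes s² + 4.882 s + 449.9.
So ω_n = √449.9 = 21.2 rad/s and ζ = 4.882/(2·21.2) = 0.115.
ω_d = 21.2·√(1 − 0.115²) = 21.1 rad/s. t_p = π/ω_d = 0.149 s.

t_p ≈ 0.149 s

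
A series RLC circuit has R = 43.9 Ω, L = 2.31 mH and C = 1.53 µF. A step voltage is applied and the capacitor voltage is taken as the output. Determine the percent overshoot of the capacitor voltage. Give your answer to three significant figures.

For a series RLC circuit (capacitor voltage as output), ω_n = 1/√(LC) = 1/√(2.31 mH · 1.53 µF) = 16800 rad/s.
ζ = (R/2)·√(C/L) = (43.9/2)·√(1.53 µF/2.31 mH) = 0.565.
%OS = 100 e^{−πζ/√(1−ζ²)} with ζ = 0.565 gives 11.6%.

%OS ≈ 11.6%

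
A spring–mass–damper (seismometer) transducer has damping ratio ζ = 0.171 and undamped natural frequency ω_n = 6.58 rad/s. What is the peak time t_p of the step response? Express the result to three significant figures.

t_p ≈ 0.485 s

The damped frequency is ω_d = ω_n√(1−ζ²) = 6.58·√(1−0.0292) = 6.48 rad/s.
Peak time t_p = π/ω_d = π/6.48 = 0.485 s.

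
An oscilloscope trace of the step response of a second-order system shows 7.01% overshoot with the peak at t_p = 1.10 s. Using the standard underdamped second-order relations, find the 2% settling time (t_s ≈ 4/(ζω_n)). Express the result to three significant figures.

From the overshoot, ζ = −ln(OS)/√(π²+ln²(OS)) = 0.646.
t_p = π/ω_d ⇒ ω_d = 2.86 rad/s; then ω_n = ω_d/√(1−ζ²) = 3.74 rad/s.
t_s ≈ 4/(ζω_n) = 4/(0.646·3.74) = 1.66 s.

t_s ≈ 1.66 s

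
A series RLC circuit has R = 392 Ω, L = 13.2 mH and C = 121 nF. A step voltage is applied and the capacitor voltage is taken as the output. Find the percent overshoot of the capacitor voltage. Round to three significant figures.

For a series RLC circuit (capacitor voltage as output), ω_n = 1/√(LC) = 1/√(13.2 mH · 121 nF) = 25000 rad/s.
ζ = (R/2)·√(C/L) = (392/2)·√(121 nF/13.2 mH) = 0.593.
%OS = 100·exp(−πζ/√(1−ζ²)) = 9.86%.

%OS ≈ 9.86%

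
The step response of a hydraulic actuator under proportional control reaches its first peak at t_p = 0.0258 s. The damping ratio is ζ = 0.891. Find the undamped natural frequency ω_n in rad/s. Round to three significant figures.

Peak time t_p = π/ω_d, so ω_d = π/t_p = π/0.0258 = 122 rad/s.
ω_n = ω_d/√(1−ζ²) = 122/√0.206 = 268 rad/s.

ω_n ≈ 268 rad/s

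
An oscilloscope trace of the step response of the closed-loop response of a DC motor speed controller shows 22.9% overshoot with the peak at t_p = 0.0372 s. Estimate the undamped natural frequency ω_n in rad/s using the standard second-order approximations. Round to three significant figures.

ζ from %OS: ζ = |ln 0.229|/√(π²+ln²0.229) = 0.425.
From t_p = π/ω_d, ω_d = π/0.0372 = 84.5 rad/s, so ω_n = ω_d/√(1−ζ²) = 93.3 rad/s.

ω_n ≈ 93.3 rad/s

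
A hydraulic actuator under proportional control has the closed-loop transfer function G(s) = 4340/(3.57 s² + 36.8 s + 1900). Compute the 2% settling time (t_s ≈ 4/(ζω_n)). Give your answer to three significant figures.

t_s ≈ 0.776 s

Dividing through by 3.57: denominator becomes s² + 10.31 s + 532.2.
So ω_n = √532.2 = 23.1 rad/s and ζ = 10.31/(2·23.1) = 0.223.
t_s ≈ 4/(ζω_n) = 0.776 s.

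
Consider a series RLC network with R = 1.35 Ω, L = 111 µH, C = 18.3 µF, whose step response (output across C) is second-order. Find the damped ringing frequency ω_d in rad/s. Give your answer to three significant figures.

ω_d ≈ 21300 rad/s

For a series RLC circuit (capacitor voltage as output), ω_n = 1/√(LC) = 1/√(111 µH · 18.3 µF) = 22200 rad/s.
ζ = (R/2)·√(C/L) = (1.35/2)·√(18.3 µF/111 µH) = 0.274.
ω_d = ω_n√(1−ζ²) = 21300 rad/s.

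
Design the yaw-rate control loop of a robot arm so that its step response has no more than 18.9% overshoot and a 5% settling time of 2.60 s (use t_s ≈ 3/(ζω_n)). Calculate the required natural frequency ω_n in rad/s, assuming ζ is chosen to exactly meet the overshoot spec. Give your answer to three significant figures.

ζ = −ln(OS)/√(π² + (ln OS)²). With OS = 0.189, ln OS = −1.666 and ζ = 1.666/3.556 = 0.469.
Then ω_n = 3/(ζ t_s) = 3/(0.469 × 2.60) = 2.46 rad/s.

ω_n ≈ 2.46 rad/s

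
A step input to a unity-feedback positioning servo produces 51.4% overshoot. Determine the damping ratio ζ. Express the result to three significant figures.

ζ = −ln(OS)/√(π² + (ln OS)²). With OS = 0.514, ln OS = −0.6655 and ζ = 0.6655/3.211 = 0.207.

ζ ≈ 0.207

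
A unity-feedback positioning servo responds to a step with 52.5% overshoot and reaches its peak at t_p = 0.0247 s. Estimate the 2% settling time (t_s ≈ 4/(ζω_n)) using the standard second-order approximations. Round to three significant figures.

ζ from %OS: ζ = |ln 0.525|/√(π²+ln²0.525) = 0.201.
From t_p = π/ω_d, ω_d = π/0.0247 = 127 rad/s, so ω_n = ω_d/√(1−ζ²) = 130 rad/s.
t_s ≈ 4/(ζω_n) = 4/(0.201·130) = 0.153 s.

t_s ≈ 0.153 s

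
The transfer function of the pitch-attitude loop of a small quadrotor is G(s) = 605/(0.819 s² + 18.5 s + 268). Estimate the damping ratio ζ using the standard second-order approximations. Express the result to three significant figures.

ζ ≈ 0.624

Dividing through by 0.819: denominator becomes s² + 22.59 s + 327.2.
So ω_n = √327.2 = 18.1 rad/s and ζ = 22.59/(2·18.1) = 0.624.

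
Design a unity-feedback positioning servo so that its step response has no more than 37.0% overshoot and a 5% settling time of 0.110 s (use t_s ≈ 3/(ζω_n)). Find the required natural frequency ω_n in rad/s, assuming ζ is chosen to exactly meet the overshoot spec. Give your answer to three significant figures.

ζ = −ln(OS)/√(π² + (ln OS)²). With OS = 0.370, ln OS = −0.9943 and ζ = 0.9943/3.295 = 0.302.
Then ω_n = 3/(ζ t_s) = 3/(0.302 × 0.110) = 90.4 rad/s.

ω_n ≈ 90.4 rad/s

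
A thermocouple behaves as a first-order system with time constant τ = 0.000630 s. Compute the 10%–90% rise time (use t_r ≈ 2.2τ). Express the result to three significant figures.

t_r ≈ 0.00139 s

t_r ≈ 2.2τ = 0.00139 s.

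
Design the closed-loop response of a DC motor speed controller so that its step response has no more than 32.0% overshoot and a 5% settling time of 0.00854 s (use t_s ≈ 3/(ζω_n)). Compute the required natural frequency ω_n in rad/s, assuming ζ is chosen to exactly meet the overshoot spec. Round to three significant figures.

From %OS = 100·exp(−πζ/√(1−ζ²)), invert to get ζ = −ln(OS)/√(π² + ln²(OS)) with OS = 0.320.
−ln 0.320 = 1.139, so ζ = 1.139/√(π² + 1.298) = 0.341.
From t_s ≈ 3/(ζω_n): ω_n = 3/(ζ·t_s) = 3/(0.341·0.00854) = 1030 rad/s.

ω_n ≈ 1030 rad/s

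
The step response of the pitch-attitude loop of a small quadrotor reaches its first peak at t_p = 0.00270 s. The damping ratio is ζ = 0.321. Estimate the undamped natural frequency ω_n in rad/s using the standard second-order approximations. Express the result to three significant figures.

Peak time t_p = π/ω_d, so ω_d = π/t_p = π/0.00270 = 1160 rad/s.
ω_n = ω_d/√(1−ζ²) = 1160/√0.897 = 1230 rad/s.

ω_n ≈ 1230 rad/s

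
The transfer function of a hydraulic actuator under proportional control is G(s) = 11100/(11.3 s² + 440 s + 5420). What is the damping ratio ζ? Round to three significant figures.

Dividing through by 11.3: denominator becomes s² + 38.94 s + 479.6.
So ω_n = √479.6 = 21.9 rad/s and ζ = 38.94/(2·21.9) = 0.889.

ζ ≈ 0.889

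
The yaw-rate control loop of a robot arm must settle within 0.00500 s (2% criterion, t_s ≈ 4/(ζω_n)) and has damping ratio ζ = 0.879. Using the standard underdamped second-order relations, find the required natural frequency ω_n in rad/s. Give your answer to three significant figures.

ω_n ≈ 910 rad/s

Rearranging t_s ≈ 4/(ζω_n) gives ω_n = 4/(ζ·t_s) = 4/(0.879 × 0.00500) = 910 rad/s.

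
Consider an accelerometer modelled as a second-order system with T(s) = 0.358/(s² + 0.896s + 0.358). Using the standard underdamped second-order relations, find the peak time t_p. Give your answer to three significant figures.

t_p ≈ 7.92 s

ω_n = √0.358 = 0.598 rad/s; ζ = 0.896/(2·0.598) = 0.749.
ω_d = 0.598·√(1 − 0.749²) = 0.397 rad/s. Then t_p = π/ω_d = 7.92 s.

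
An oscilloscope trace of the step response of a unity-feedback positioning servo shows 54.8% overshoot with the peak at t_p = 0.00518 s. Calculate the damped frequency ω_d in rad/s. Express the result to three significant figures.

t_p = π/ω_d, so ω_d = π/0.00518 = 606 rad/s.

ω_d ≈ 606 rad/s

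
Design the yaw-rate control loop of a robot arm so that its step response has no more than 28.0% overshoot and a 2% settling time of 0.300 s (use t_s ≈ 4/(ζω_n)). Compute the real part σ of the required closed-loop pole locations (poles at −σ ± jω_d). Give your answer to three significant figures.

σ ≈ 13.3

The settling-time spec alone fixes σ = ζω_n = 4/t_s = 4/0.300 = 13.3.
(Overshoot then fixes ζ = 0.376 and hence ω_d = σ·√(1−ζ²)/ζ = 32.9 rad/s.)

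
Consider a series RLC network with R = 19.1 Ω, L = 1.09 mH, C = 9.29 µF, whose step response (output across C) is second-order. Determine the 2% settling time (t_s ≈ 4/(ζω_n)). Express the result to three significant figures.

For a series RLC circuit (capacitor voltage as output), ω_n = 1/√(LC) = 1/√(1.09 mH · 9.29 µF) = 9940 rad/s.
ζ = (R/2)·√(C/L) = (19.1/2)·√(9.29 µF/1.09 mH) = 0.882.
t_s ≈ 4/(ζω_n) = 0.000457 s.

t_s ≈ 0.000457 s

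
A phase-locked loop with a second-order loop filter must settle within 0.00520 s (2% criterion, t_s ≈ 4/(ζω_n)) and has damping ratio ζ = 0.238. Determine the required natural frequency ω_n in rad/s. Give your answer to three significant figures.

Rearranging t_s ≈ 4/(ζω_n) gives ω_n = 4/(ζ·t_s) = 4/(0.238 × 0.00520) = 3230 rad/s.

ω_n ≈ 3230 rad/s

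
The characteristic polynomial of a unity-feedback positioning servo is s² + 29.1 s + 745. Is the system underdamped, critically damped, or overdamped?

underdamped

a² − 4b = 29.1² − 4·745 < 0 (complex roots); the system is underdamped.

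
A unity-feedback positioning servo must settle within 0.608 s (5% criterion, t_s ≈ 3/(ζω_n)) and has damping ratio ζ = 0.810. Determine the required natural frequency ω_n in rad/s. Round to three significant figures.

Rearranging t_s ≈ 3/(ζω_n) gives ω_n = 3/(ζ·t_s) = 3/(0.810 × 0.608) = 6.09 rad/s.

ω_n ≈ 6.09 rad/s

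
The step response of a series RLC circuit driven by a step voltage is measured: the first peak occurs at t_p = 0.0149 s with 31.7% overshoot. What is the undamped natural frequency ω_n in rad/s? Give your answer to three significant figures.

ω_n ≈ 225 rad/s

ζ from %OS: ζ = |ln 0.317|/√(π²+ln²0.317) = 0.343.
t_p = π/ω_d ⇒ ω_d = 211 rad/s; then ω_n = ω_d/√(1−ζ²) = 225 rad/s.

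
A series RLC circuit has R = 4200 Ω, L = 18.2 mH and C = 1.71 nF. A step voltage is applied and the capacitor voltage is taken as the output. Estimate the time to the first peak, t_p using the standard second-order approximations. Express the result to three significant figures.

t_p ≈ 0.0000229 s

For a series RLC circuit (capacitor voltage as output), ω_n = 1/√(LC) = 1/√(18.2 mH · 1.71 nF) = 179000 rad/s.
ζ = (R/2)·√(C/L) = (4200/2)·√(1.71 nF/18.2 mH) = 0.644.
The damped frequency ω_d = ω_n√(1−ζ²) = 137000 rad/s. t_p = π/ω_d = 0.0000229 s.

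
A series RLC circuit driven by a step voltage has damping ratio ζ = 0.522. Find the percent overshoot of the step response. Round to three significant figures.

%OS ≈ 14.6%

For an underdamped second-order system, %OS = 100·exp(−πζ/√(1−ζ²)).
πζ/√(1−ζ²) = π·0.522/√(1−0.272) = 1.923, so %OS = 100·e^(−1.923) = 14.6%.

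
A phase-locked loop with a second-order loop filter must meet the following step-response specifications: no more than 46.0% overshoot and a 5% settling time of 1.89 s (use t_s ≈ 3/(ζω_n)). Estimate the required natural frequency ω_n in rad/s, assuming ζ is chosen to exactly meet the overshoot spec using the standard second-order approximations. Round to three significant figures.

ω_n ≈ 6.61 rad/s

Inverting the overshoot relation: ζ = |ln 0.460|/√(π² + ln²0.460) = 0.240.
From t_s ≈ 3/(ζω_n): ω_n = 3/(ζ·t_s) = 3/(0.240·1.89) = 6.61 rad/s.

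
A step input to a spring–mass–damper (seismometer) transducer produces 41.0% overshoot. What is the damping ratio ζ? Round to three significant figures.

ζ = −ln(OS)/√(π² + (ln OS)²). With OS = 0.410, ln OS = −0.8916 and ζ = 0.8916/3.266 = 0.273.

ζ ≈ 0.273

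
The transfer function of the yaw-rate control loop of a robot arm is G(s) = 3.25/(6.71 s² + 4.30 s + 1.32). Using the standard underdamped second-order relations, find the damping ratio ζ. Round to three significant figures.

Dividing through by 6.71: denominator becomes s² + 0.6408 s + 0.1967.
So ω_n = √0.1967 = 0.444 rad/s and ζ = 0.6408/(2·0.444) = 0.722.

ζ ≈ 0.722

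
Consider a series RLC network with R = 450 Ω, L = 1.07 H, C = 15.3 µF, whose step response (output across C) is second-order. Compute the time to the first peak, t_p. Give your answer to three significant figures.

For a series RLC circuit (capacitor voltage as output), ω_n = 1/√(LC) = 1/√(1.07 H · 15.3 µF) = 247 rad/s.
ζ = (R/2)·√(C/L) = (450/2)·√(15.3 µF/1.07 H) = 0.851.
ω_d = ω_n√(1−ζ²) = 130 rad/s. t_p = π/ω_d = 0.0242 s.

t_p ≈ 0.0242 s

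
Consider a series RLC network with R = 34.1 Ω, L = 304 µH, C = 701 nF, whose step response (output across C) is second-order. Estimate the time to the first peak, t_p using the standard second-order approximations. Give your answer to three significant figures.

For a series RLC circuit (capacitor voltage as output), ω_n = 1/√(LC) = 1/√(304 µH · 701 nF) = 68500 rad/s.
ζ = (R/2)·√(C/L) = (34.1/2)·√(701 nF/304 µH) = 0.819.
ω_d = 68500·√(1 − 0.819²) = 39300 rad/s. t_p = π/ω_d = 0.0000799 s.

t_p ≈ 0.0000799 s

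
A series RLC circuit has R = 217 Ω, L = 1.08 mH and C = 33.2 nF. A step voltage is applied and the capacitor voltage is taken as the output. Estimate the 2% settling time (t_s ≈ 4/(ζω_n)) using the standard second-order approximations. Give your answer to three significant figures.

t_s ≈ 0.0000398 s

For a series RLC circuit (capacitor voltage as output), ω_n = 1/√(LC) = 1/√(1.08 mH · 33.2 nF) = 167000 rad/s.
ζ = (R/2)·√(C/L) = (217/2)·√(33.2 nF/1.08 mH) = 0.602.
t_s ≈ 4/(ζω_n) = 0.0000398 s.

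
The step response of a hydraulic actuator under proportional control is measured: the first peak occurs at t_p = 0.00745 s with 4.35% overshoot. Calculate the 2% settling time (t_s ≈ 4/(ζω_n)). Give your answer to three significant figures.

t_s ≈ 0.00951 s

ζ from %OS: ζ = |ln 0.0435|/√(π²+ln²0.0435) = 0.706.
t_p = π/ω_d ⇒ ω_d = 422 rad/s; then ω_n = ω_d/√(1−ζ²) = 596 rad/s.
t_s ≈ 4/(ζω_n) = 4/(0.706·596) = 0.00951 s.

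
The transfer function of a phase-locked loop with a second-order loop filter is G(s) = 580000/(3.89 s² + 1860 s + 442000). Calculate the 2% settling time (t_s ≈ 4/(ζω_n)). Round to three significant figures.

t_s ≈ 0.0167 s

Dividing through by 3.89: denominator becomes s² + 478.1 s + 113600.
So ω_n = √113600 = 337 rad/s and ζ = 478.1/(2·337) = 0.709.
t_s ≈ 4/(ζω_n) = 0.0167 s.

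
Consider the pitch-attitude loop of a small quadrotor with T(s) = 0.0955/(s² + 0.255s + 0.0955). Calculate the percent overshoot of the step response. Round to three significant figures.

Comparing the denominator to s² + 2ζω_n s + ω_n²: ω_n = √0.0955 = 0.309 rad/s, and 2ζω_n = 0.255 so ζ = 0.255/(2·0.309) = 0.413.
%OS = 100 e^{−πζ/√(1−ζ²)} with ζ = 0.413 gives 24.1%.

%OS ≈ 24.1%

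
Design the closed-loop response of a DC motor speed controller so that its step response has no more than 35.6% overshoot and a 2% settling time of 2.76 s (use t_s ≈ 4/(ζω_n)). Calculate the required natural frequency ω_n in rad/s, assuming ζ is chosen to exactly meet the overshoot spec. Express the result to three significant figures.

ω_n ≈ 4.64 rad/s

Inverting the overshoot relation: ζ = |ln 0.356|/√(π² + ln²0.356) = 0.312.
From t_s ≈ 4/(ζω_n): ω_n = 4/(ζ·t_s) = 4/(0.312·2.76) = 4.64 rad/s.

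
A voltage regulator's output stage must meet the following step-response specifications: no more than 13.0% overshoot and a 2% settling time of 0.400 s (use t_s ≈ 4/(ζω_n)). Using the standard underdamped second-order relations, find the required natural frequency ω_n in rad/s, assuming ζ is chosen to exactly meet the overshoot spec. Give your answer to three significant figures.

ω_n ≈ 18.4 rad/s

ζ = −ln(OS)/√(π² + (ln OS)²). With OS = 0.130, ln OS = −2.040 and ζ = 2.040/3.746 = 0.545.
From t_s ≈ 4/(ζω_n): ω_n = 4/(ζ·t_s) = 4/(0.545·0.400) = 18.4 rad/s.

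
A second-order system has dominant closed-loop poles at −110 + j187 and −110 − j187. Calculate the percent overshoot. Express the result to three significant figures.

With σ = 110, ω_d = 187: ω_n = √(σ²+ω_d²) = 217 rad/s, ζ = σ/ω_n = 0.507.
%OS = 100·exp(−πζ/√(1−ζ²)) = 15.8%.

%OS ≈ 15.8%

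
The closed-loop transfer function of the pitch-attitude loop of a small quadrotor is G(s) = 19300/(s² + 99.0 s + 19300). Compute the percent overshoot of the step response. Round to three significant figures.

Matching coefficients with s² + 2ζω_n s + ω_n² gives ω_n² = 19300 ⇒ ω_n = 139 rad/s, and ζ = 99.0/(2ω_n) = 0.356.
%OS = 100·exp(−πζ/√(1−ζ²)) = 30.2%.

%OS ≈ 30.2%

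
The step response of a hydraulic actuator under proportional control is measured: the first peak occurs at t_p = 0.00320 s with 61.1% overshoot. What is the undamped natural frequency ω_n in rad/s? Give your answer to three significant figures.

ω_n ≈ 994 rad/s

ζ from %OS: ζ = |ln 0.611|/√(π²+ln²0.611) = 0.155.
t_p = π/ω_d ⇒ ω_d = 982 rad/s; then ω_n = ω_d/√(1−ζ²) = 994 rad/s.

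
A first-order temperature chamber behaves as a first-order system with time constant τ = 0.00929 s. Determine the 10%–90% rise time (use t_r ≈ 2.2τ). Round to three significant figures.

t_r ≈ 2.2τ = 0.0204 s.

t_r ≈ 0.0204 s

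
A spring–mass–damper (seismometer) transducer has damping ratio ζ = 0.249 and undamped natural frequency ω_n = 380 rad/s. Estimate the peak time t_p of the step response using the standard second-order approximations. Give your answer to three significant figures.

t_p ≈ 0.00854 s

The damped frequency is ω_d = ω_n√(1−ζ²) = 380·√(1−0.0620) = 368 rad/s.
Peak time t_p = π/ω_d = π/368 = 0.00854 s.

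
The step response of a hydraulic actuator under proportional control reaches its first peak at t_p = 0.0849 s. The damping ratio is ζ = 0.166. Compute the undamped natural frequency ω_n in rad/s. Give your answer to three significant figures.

Peak time t_p = π/ω_d, so ω_d = π/t_p = π/0.0849 = 37.0 rad/s.
ω_n = ω_d/√(1−ζ²) = 37.0/√0.972 = 37.5 rad/s.

ω_n ≈ 37.5 rad/s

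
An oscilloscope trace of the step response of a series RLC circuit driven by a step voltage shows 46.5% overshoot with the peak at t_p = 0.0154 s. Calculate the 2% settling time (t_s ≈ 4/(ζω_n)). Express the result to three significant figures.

From the overshoot, ζ = −ln(OS)/√(π²+ln²(OS)) = 0.237.
t_p = π/ω_d ⇒ ω_d = 204 rad/s; then ω_n = ω_d/√(1−ζ²) = 210 rad/s.
t_s ≈ 4/(ζω_n) = 4/(0.237·210) = 0.0804 s.

t_s ≈ 0.0804 s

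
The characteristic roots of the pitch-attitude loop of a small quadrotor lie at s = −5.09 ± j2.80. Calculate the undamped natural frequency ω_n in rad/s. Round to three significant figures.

The poles are at −σ ± jω_d with σ = 5.09 and ω_d = 2.80, so ω_n = √(σ²+ω_d²) = 5.81 rad/s and ζ = σ/ω_n = 0.876.

ω_n ≈ 5.81 rad/s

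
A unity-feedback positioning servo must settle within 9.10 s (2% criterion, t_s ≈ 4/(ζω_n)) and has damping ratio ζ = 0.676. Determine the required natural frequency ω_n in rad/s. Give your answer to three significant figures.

ω_n ≈ 0.650 rad/s

Rearranging t_s ≈ 4/(ζω_n) gives ω_n = 4/(ζ·t_s) = 4/(0.676 × 9.10) = 0.650 rad/s.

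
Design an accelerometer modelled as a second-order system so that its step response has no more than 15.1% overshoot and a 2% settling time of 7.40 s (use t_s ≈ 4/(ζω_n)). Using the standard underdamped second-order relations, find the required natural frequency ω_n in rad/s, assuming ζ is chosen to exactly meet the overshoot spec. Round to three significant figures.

Inverting the overshoot relation: ζ = |ln 0.151|/√(π² + ln²0.151) = 0.516.
Then ω_n = 4/(ζ t_s) = 4/(0.516 × 7.40) = 1.05 rad/s.

ω_n ≈ 1.05 rad/s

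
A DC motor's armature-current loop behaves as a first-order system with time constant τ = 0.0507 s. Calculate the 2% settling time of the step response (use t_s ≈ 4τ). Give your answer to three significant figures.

t_s ≈ 4τ = 0.203 s.

t_s ≈ 0.203 s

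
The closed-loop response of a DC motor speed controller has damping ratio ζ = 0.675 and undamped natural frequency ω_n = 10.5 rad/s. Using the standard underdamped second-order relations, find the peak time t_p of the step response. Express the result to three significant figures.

The damped frequency is ω_d = ω_n√(1−ζ²) = 10.5·√(1−0.456) = 7.75 rad/s.
Peak time t_p = π/ω_d = π/7.75 = 0.406 s.

t_p ≈ 0.406 s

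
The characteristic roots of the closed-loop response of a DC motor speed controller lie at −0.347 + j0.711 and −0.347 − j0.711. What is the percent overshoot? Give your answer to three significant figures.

%OS ≈ 21.6%

|pole| = ω_n = √(0.347² + 0.711²) = 0.791 rad/s; ζ = cos θ = σ/ω_n = 0.439.
%OS = 100 e^{−πζ/√(1−ζ²)} with ζ = 0.439 gives 21.6%.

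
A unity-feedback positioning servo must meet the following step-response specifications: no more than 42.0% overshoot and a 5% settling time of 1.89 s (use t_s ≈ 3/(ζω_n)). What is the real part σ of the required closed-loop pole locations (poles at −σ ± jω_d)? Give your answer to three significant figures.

The settling-time spec alone fixes σ = ζω_n = 3/t_s = 3/1.89 = 1.59.
(Overshoot then fixes ζ = 0.266 and hence ω_d = σ·√(1−ζ²)/ζ = 5.75 rad/s.)

σ ≈ 1.59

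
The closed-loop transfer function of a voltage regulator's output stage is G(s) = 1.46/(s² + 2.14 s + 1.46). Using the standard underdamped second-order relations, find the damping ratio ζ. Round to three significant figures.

ζ ≈ 0.886

ω_n = √1.46 = 1.21 rad/s; ζ = 2.14/(2·1.21) = 0.886.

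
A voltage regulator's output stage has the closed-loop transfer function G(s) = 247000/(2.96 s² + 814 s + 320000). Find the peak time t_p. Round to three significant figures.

t_p ≈ 0.0105 s

Dividing through by 2.96: denominator becomes s² + 275.0 s + 108100.
So ω_n = √108100 = 329 rad/s and ζ = 275.0/(2·329) = 0.418.
ω_d = 329·√(1 − 0.418²) = 299 rad/s. t_p = π/ω_d = 0.0105 s.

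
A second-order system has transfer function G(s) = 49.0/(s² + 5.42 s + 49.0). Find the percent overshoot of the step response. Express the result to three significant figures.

ω_n = √49.0 = 7.00 rad/s; ζ = 5.42/(2·7.00) = 0.387.
%OS = 100 e^{−πζ/√(1−ζ²)} with ζ = 0.387 gives 26.7%.

%OS ≈ 26.7%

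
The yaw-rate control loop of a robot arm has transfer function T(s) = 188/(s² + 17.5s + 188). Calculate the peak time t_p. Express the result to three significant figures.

Matching coefficients with s² + 2ζω_n s + ω_n² gives ω_n² = 188 ⇒ ω_n = 13.7 rad/s, and ζ = 17.5/(2ω_n) = 0.638.
ω_d = 13.7·√(1 − 0.638²) = 10.6 rad/s. Then t_p = π/ω_d = 0.298 s.

t_p ≈ 0.298 s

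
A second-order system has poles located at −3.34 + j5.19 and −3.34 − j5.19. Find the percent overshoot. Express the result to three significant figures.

The poles are at −σ ± jω_d with σ = 3.34 and ω_d = 5.19, so ω_n = √(σ²+ω_d²) = 6.17 rad/s and ζ = σ/ω_n = 0.541.
Overshoot: exp(−π·0.541/√(1−0.541²)) = 0.132, i.e. 13.2%.

%OS ≈ 13.2%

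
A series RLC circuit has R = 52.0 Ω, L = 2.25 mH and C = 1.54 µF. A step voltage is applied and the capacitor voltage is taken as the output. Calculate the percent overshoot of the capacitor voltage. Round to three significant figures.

For a series RLC circuit (capacitor voltage as output), ω_n = 1/√(LC) = 1/√(2.25 mH · 1.54 µF) = 17000 rad/s.
ζ = (R/2)·√(C/L) = (52.0/2)·√(1.54 µF/2.25 mH) = 0.680.
%OS = 100 e^{−πζ/√(1−ζ²)} with ζ = 0.680 gives 5.42%.

%OS ≈ 5.42%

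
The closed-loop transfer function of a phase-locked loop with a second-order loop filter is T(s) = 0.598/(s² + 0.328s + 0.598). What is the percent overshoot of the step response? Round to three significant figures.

%OS ≈ 50.6%

ω_n = √0.598 = 0.773 rad/s; ζ = 0.328/(2·0.773) = 0.212.
%OS = 100·exp(−πζ/√(1−ζ²)) = 50.6%.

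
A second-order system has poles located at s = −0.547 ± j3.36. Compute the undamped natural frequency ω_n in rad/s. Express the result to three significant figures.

ω_n ≈ 3.40 rad/s

With σ = 0.547, ω_d = 3.36: ω_n = √(σ²+ω_d²) = 3.40 rad/s, ζ = σ/ω_n = 0.161.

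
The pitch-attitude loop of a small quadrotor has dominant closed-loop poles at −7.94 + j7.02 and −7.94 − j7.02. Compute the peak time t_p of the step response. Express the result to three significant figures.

t_p = π/ω_d with ω_d = 7.02 (the imaginary part), so t_p = 0.448 s.

t_p ≈ 0.448 s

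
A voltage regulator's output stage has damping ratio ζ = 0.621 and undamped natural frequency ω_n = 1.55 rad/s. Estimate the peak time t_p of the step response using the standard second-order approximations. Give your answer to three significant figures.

The damped frequency is ω_d = ω_n√(1−ζ²) = 1.55·√(1−0.386) = 1.21 rad/s.
Peak time t_p = π/ω_d = π/1.21 = 2.59 s.

t_p ≈ 2.59 s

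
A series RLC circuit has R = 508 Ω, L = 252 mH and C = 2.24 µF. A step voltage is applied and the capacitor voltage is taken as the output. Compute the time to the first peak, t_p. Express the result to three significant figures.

For a series RLC circuit (capacitor voltage as output), ω_n = 1/√(LC) = 1/√(252 mH · 2.24 µF) = 1330 rad/s.
ζ = (R/2)·√(C/L) = (508/2)·√(2.24 µF/252 mH) = 0.757.
ω_d = 1330·√(1 − 0.757²) = 869 rad/s. t_p = π/ω_d = 0.00361 s.

t_p ≈ 0.00361 s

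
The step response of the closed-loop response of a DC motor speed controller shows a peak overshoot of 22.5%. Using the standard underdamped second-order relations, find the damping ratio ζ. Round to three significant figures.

ζ ≈ 0.429

From %OS = 100·exp(−πζ/√(1−ζ²)), invert to get ζ = −ln(OS)/√(π² + ln²(OS)) with OS = 0.225.
−ln 0.225 = 1.492, so ζ = 1.492/√(π² + 2.225) = 0.429.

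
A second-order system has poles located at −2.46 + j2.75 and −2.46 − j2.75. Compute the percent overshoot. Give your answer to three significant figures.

%OS ≈ 6.02%

|pole| = ω_n = √(2.46² + 2.75²) = 3.69 rad/s; ζ = cos θ = σ/ω_n = 0.667.
%OS = 100·exp(−πζ/√(1−ζ²)) = 6.02%.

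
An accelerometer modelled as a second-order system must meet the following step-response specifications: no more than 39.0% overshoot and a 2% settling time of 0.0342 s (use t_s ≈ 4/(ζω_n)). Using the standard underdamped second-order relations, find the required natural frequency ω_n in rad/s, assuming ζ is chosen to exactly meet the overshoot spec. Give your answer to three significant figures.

ω_n ≈ 407 rad/s

ζ = −ln(OS)/√(π² + (ln OS)²). With OS = 0.390, ln OS = −0.9416 and ζ = 0.9416/3.280 = 0.287.
Then ω_n = 4/(ζ t_s) = 4/(0.287 × 0.0342) = 407 rad/s.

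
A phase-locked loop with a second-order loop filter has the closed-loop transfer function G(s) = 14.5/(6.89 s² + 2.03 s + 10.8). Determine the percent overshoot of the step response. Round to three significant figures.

%OS ≈ 68.9%

Dividing through by 6.89: denominator becomes s² + 0.2946 s + 1.567.
So ω_n = √1.567 = 1.25 rad/s and ζ = 0.2946/(2·1.25) = 0.118.
%OS = 100·exp(−πζ/√(1−ζ²)) = 68.9%.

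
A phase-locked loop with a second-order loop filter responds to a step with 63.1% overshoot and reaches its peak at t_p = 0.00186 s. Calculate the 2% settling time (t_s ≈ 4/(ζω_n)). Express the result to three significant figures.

t_s ≈ 0.0162 s

The overshoot fixes ζ = −ln(OS)/√(π²+ln²(OS)) = 0.145.
From t_p = π/ω_d, ω_d = π/0.00186 = 1690 rad/s, so ω_n = ω_d/√(1−ζ²) = 1710 rad/s.
t_s ≈ 4/(ζω_n) = 4/(0.145·1710) = 0.0162 s.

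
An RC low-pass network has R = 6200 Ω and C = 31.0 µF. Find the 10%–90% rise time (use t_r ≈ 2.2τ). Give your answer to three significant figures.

t_r ≈ 0.423 s

τ = RC = 6200 × 31.0 µF = 0.192 s.
t_r ≈ 2.2τ = 0.423 s.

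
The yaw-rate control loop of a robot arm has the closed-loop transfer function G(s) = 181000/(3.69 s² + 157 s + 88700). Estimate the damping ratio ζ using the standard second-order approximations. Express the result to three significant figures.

ζ ≈ 0.137

Dividing through by 3.69: denominator becomes s² + 42.55 s + 24040.
So ω_n = √24040 = 155 rad/s and ζ = 42.55/(2·155) = 0.137.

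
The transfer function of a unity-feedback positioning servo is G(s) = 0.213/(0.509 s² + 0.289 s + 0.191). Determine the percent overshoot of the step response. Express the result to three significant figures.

%OS ≈ 19.3%

Dividing through by 0.509: denominator becomes s² + 0.5678 s + 0.3752.
So ω_n = √0.3752 = 0.613 rad/s and ζ = 0.5678/(2·0.613) = 0.463.
Overshoot: exp(−π·0.463/√(1−0.463²)) = 0.193, i.e. 19.3%.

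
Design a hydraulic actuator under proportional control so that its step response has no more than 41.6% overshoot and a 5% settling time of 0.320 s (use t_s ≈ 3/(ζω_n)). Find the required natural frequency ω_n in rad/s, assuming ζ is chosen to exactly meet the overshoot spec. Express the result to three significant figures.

Inverting the overshoot relation: ζ = |ln 0.416|/√(π² + ln²0.416) = 0.269.
Then ω_n = 3/(ζ t_s) = 3/(0.269 × 0.320) = 34.9 rad/s.

ω_n ≈ 34.9 rad/s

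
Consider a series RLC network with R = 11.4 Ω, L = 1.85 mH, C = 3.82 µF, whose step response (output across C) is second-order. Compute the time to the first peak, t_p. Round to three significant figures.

For a series RLC circuit (capacitor voltage as output), ω_n = 1/√(LC) = 1/√(1.85 mH · 3.82 µF) = 11900 rad/s.
ζ = (R/2)·√(C/L) = (11.4/2)·√(3.82 µF/1.85 mH) = 0.259.
The damped frequency ω_d = ω_n√(1−ζ²) = 11500 rad/s. t_p = π/ω_d = 0.000273 s.

t_p ≈ 0.000273 s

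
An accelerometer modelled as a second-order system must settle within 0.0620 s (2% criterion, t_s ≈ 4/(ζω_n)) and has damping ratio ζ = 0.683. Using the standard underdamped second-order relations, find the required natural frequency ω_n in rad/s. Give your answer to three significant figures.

Rearranging t_s ≈ 4/(ζω_n) gives ω_n = 4/(ζ·t_s) = 4/(0.683 × 0.0620) = 94.5 rad/s.

ω_n ≈ 94.5 rad/s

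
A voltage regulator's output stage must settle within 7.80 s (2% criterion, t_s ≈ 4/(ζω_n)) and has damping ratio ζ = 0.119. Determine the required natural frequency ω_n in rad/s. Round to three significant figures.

Rearranging t_s ≈ 4/(ζω_n) gives ω_n = 4/(ζ·t_s) = 4/(0.119 × 7.80) = 4.31 rad/s.

ω_n ≈ 4.31 rad/s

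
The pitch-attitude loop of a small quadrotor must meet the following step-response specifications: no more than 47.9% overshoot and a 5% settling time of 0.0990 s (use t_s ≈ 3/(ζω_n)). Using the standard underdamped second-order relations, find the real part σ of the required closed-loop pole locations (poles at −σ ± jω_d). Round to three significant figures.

The settling-time spec alone fixes σ = ζω_n = 3/t_s = 3/0.0990 = 30.3.
(Overshoot then fixes ζ = 0.228 and hence ω_d = σ·√(1−ζ²)/ζ = 129 rad/s.)

σ ≈ 30.3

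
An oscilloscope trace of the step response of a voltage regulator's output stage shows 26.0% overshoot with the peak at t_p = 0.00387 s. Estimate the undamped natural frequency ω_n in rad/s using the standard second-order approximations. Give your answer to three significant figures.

ζ from %OS: ζ = |ln 0.260|/√(π²+ln²0.260) = 0.394.
t_p = π/ω_d ⇒ ω_d = 812 rad/s; then ω_n = ω_d/√(1−ζ²) = 883 rad/s.

ω_n ≈ 883 rad/s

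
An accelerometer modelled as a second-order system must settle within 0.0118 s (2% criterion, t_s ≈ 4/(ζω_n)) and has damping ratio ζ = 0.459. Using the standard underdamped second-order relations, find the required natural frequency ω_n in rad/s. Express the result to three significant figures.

Rearranging t_s ≈ 4/(ζω_n) gives ω_n = 4/(ζ·t_s) = 4/(0.459 × 0.0118) = 739 rad/s.

ω_n ≈ 739 rad/s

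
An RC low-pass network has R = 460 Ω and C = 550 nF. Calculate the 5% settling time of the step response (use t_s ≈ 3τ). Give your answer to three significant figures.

t_s ≈ 0.000759 s

τ = RC = 460 × 550 nF = 0.000253 s.
t_s ≈ 3τ = 0.000759 s.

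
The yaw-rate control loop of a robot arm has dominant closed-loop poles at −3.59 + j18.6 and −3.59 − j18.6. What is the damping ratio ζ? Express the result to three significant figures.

The poles are at −σ ± jω_d with σ = 3.59 and ω_d = 18.6, so ω_n = √(σ²+ω_d²) = 18.9 rad/s and ζ = σ/ω_n = 0.190.

ζ ≈ 0.190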